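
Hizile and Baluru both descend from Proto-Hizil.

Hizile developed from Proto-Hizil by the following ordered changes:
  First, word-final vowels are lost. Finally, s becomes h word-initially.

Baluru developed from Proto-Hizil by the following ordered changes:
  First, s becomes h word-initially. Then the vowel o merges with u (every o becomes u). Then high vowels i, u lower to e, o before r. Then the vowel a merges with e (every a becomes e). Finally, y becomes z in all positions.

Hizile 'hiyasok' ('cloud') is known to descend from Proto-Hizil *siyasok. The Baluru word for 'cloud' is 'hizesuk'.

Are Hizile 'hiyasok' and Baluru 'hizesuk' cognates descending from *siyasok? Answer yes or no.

yes

Derive the expected Baluru reflex of *siyasok:
Baluru: *siyasok > hiyasok > hiyasuk > hiyesuk > hizesuk  (by debuccalisation, vowel merger, vowel merger, unconditioned shift)
Baluru 'hizesuk' matches the regular reflex exactly, so the pair is cognate.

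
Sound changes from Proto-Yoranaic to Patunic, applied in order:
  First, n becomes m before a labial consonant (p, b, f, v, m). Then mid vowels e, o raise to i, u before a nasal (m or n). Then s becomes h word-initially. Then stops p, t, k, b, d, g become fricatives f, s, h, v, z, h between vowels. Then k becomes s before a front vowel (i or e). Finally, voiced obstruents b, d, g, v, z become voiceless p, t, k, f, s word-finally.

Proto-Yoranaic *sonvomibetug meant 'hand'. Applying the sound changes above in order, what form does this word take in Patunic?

humvumivesuk

Patunic: *sonvomibetug
  sonvomibetug → somvomibetug   [nasal place assimilation]
  somvomibetug → sumvumibetug   [pre-nasal raising]
  sumvumibetug → humvumibetug   [debuccalisation]
  humvumibetug → humvumivesug   [intervocalic lenition]
  humvumivesug (rule 5 does not apply)
  humvumivesug → humvumivesuk   [final devoicing]
  giving Patunic humvumivesuk.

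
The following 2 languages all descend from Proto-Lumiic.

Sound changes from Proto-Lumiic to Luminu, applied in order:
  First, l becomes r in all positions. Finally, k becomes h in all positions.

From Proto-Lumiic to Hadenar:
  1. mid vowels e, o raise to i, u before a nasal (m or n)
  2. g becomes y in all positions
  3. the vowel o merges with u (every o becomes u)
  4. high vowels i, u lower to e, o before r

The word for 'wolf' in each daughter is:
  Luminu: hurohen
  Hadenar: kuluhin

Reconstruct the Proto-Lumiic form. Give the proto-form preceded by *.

Position 3: Luminu has r, Hadenar has l. Hadenar preserves l here (none of its changes turn any other segment into l), so the proto-segment is *l.
Position 4: Luminu has o, Hadenar has u. Luminu preserves o here (none of its changes turn any other segment into o), so the proto-segment is *o.
This points to *kulohen. Verify forward in each daughter:
Luminu: *kulohen > kurohen > hurohen  (by unconditioned shift, unconditioned shift)
Hadenar: *kulohen
  kulohen → kulohin   [pre-nasal raising]
  kulohin (rule 2 does not apply)
  kulohin → kuluhin   [vowel merger]
  kuluhin (rule 4 does not apply)
  giving Hadenar kuluhin.
*kulohen is the unique common source.

*kulohen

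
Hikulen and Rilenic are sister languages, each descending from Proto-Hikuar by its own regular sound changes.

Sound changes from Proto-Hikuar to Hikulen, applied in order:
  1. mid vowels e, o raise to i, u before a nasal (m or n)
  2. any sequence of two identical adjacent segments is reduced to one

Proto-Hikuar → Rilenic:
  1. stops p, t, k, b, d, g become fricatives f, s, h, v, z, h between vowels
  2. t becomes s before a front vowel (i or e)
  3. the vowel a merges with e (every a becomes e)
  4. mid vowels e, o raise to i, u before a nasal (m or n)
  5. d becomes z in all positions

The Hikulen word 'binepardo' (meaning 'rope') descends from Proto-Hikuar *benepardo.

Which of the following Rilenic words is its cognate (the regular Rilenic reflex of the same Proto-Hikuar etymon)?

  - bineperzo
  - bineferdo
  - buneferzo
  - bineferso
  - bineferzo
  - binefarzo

Rilenic: start from *benepardo.
  rule 1 (intervocalic lenition): benepardo → benefardo
  rule 2: no change — benefardo
  rule 3 (vowel merger): benefardo → beneferdo
  rule 4 (pre-nasal raising): beneferdo → bineferdo
  rule 5 (unconditioned shift): bineferdo → bineferzo
  ⇒ Rilenic bineferzo
Among the options, 'bineferzo' alone shows every Rilenic change applied in order.

bineferzo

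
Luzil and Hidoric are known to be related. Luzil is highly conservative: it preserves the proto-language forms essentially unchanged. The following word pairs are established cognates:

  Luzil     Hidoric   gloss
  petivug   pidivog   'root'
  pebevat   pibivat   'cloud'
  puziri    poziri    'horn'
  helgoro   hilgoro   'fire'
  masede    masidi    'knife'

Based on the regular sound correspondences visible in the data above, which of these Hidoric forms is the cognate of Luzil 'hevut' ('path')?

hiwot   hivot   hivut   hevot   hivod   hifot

pebevat ~ pibivat — Luzil e corresponds to Hidoric i after a consonant, before a labial obstruent.
petivug ~ pidivog, puziri ~ poziri — Luzil u corresponds to Hidoric o after a consonant, before a consonant other than r, m, n, p, b, f, v.
Applying these to Luzil 'hevut':
  hevut → hivut   (e→i after a consonant, before a labial obstruent)
  hivut → hivot   (u→o after a consonant, before a consonant other than r, m, n, p, b, f, v)
So the Hidoric cognate is 'hivot'.

hivot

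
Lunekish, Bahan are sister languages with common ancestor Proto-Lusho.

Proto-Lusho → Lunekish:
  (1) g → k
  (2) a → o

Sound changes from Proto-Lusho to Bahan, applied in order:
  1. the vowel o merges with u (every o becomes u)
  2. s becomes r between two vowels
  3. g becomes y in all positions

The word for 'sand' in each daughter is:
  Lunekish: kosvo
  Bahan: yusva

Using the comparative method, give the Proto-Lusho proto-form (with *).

*gosva

Position 5: Lunekish has o, Bahan has a. Bahan preserves a here (none of its changes turn any other segment into a), so the proto-segment is *a.
Position 1: Lunekish has k, Bahan has y. Taking the neighbouring segments as reconstructed: Lunekish k could go back to *k or *g; Bahan y could go back to *g or *y — the one source consistent with every daughter is *g.
This points to *gosva. Verify forward in each daughter:
Lunekish: *gosva > kosva > kosvo  (by unconditioned shift, vowel merger)
Bahan: *gosva
  gosva → gusva   [vowel merger]
  gusva (rule 2 does not apply)
  gusva → yusva   [unconditioned shift]
  giving Bahan yusva.
No other proto-form is consistent with every reflex, so the reconstruction is *gosva.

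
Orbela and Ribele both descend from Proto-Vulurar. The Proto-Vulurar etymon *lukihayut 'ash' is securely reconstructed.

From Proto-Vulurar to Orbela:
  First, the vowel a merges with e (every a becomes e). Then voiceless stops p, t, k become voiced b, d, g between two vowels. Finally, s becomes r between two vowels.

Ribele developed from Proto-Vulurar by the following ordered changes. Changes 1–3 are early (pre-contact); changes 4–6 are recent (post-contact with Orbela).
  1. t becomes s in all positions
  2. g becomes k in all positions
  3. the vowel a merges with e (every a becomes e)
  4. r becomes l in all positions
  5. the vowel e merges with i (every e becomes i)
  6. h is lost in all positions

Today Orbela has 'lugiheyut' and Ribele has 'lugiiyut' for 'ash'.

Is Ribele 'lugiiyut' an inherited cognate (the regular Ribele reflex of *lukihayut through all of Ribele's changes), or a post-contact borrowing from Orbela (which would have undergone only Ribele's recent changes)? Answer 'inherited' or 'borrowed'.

If inherited, *lukihayut would pass through all of Ribele's changes:
Ribele: *lukihayut
  lukihayut → lukihayus   [unconditioned shift]
  lukihayus (rule 2 does not apply)
  lukihayus → lukiheyus   [vowel merger]
  lukiheyus (rule 4 does not apply)
  lukiheyus → lukihiyus   [vowel merger]
  lukihiyus → lukiiyus   [h-loss]
  giving Ribele lukiiyus.
If borrowed from Orbela 'lugiheyut' after the early changes, it would undergo only the recent ones:
  rule 4 (unconditioned shift): no change (lugiheyut)
  rule 5 (vowel merger): lugiheyut → lugihiyut
  rule 6 (h-loss): lugihiyut → lugiiyut
  ⇒ as a loan: lugiiyut
Ribele 'lugiiyut' matches the loan outcome 'lugiiyut', not the inherited 'lukiiyus' — it skipped the early Ribele changes, so it was borrowed from Orbela.

borrowed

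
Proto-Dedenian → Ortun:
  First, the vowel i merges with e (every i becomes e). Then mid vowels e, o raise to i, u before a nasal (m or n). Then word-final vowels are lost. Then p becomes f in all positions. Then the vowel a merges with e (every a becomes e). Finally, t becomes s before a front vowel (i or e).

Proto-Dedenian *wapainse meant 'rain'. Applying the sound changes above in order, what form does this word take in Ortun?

wefeins

Ortun: start from *wapainse.
  rule 1 (vowel merger): wapainse → wapaense
  rule 2 (pre-nasal raising): wapaense → wapainse
  rule 3 (apocope): wapainse → wapains
  rule 4 (unconditioned shift): wapains → wafains
  rule 5 (vowel merger): wafains → wefeins
  rule 6: no change — wefeins
  ⇒ Ortun wefeins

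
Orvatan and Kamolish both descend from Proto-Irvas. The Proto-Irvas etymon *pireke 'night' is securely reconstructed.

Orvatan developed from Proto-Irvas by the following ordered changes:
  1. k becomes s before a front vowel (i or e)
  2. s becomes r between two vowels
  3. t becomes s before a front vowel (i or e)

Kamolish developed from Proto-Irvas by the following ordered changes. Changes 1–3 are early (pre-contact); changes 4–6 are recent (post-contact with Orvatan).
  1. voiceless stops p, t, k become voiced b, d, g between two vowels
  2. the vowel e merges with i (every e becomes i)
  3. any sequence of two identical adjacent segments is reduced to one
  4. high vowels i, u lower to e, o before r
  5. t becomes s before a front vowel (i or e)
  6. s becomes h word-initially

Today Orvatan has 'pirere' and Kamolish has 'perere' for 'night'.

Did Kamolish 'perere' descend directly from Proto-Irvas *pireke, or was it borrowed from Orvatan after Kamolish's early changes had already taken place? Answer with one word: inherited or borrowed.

If inherited, *pireke would pass through all of Kamolish's changes:
Kamolish: *pireke
  pireke → pirege   [intervocalic voicing]
  pirege → pirigi   [vowel merger]
  pirigi (rule 3 does not apply)
  pirigi → perigi   [pre-rhotic lowering]
  perigi (rule 5 does not apply)
  perigi (rule 6 does not apply)
  giving Kamolish perigi.
If borrowed from Orvatan 'pirere' after the early changes, it would undergo only the recent ones:
  rule 4 (pre-rhotic lowering): pirere → perere
  rule 5 (palatalisation): no change (perere)
  rule 6 (debuccalisation): no change (perere)
  ⇒ as a loan: perere
Kamolish 'perere' matches the loan outcome 'perere', not the inherited 'perigi' — it skipped the early Kamolish changes, so it was borrowed from Orvatan.

borrowed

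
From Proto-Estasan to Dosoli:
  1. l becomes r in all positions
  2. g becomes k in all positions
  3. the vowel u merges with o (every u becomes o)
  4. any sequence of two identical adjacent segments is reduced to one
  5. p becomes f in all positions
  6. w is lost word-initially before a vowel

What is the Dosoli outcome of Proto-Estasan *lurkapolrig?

Dosoli: *lurkapolrig
  lurkapolrig → rurkaporrig   [unconditioned shift]
  rurkaporrig → rurkaporrik   [unconditioned shift]
  rurkaporrik → rorkaporrik   [vowel merger]
  rorkaporrik → rorkaporik   [degemination]
  rorkaporik → rorkaforik   [unconditioned shift]
  rorkaforik (rule 6 does not apply)
  giving Dosoli rorkaforik.

rorkaforik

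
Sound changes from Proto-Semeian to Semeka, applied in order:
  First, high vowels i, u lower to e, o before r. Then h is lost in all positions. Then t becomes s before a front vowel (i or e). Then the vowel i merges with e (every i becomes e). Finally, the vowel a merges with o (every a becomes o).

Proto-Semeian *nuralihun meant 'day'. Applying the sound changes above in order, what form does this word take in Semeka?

Semeka: *nuralihun
  nuralihun → noralihun   [pre-rhotic lowering]
  noralihun → noraliun   [h-loss]
  noraliun (rule 3 does not apply)
  noraliun → noraleun   [vowel merger]
  noraleun → noroleun   [vowel merger]
  giving Semeka noroleun.

noroleun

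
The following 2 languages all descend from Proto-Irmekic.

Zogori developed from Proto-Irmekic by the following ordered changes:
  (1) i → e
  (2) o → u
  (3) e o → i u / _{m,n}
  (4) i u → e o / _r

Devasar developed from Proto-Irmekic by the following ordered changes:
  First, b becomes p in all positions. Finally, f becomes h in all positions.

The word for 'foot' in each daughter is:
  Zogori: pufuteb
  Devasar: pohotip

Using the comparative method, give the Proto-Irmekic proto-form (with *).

*pofotib

Position 4: Zogori has u, Devasar has o. Devasar preserves o here (none of its changes turn any other segment into o), so the proto-segment is *o.
Position 3: Zogori has f, Devasar has h. Zogori preserves f here (none of its changes turn any other segment into f), so the proto-segment is *f.
This points to *pofotib. Verify forward in each daughter:
Zogori: *pofotib > pofoteb > pufuteb  (by vowel merger, vowel merger)
Devasar: *pofotib
  pofotib → pofotip   [unconditioned shift]
  pofotip → pohotip   [unconditioned shift]
  giving Devasar pohotip.
*pofotib is the unique common source.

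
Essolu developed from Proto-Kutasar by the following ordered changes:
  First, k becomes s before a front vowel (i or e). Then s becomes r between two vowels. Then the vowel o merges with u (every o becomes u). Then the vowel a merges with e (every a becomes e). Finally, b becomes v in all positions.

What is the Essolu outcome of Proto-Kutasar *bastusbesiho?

Essolu: *bastusbesiho > bastusberiho > bastusberihu > bestusberihu > vestusverihu  (by rhotacism, vowel merger, vowel merger, unconditioned shift)

vestusverihu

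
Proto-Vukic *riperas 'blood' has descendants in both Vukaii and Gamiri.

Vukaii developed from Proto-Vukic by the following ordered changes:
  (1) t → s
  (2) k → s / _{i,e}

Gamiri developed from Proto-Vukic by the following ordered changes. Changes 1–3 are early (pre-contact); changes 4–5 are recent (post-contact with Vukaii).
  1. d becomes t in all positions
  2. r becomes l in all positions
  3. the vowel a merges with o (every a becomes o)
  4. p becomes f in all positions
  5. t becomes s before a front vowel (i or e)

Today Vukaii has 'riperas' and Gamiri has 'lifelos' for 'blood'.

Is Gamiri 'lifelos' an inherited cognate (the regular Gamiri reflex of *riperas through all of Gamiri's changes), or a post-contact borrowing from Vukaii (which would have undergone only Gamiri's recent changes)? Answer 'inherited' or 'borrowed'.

If inherited, *riperas would pass through all of Gamiri's changes:
Gamiri: *riperas
  riperas (rule 1 does not apply)
  riperas → lipelas   [unconditioned shift]
  lipelas → lipelos   [vowel merger]
  lipelos → lifelos   [unconditioned shift]
  lifelos (rule 5 does not apply)
  giving Gamiri lifelos.
If borrowed from Vukaii 'riperas' after the early changes, it would undergo only the recent ones:
  rule 4 (unconditioned shift): riperas → riferas
  rule 5 (palatalisation): no change (riferas)
  ⇒ as a loan: riferas
Gamiri 'lifelos' matches the inherited outcome exactly, so it is an inherited cognate, not a loan.

inherited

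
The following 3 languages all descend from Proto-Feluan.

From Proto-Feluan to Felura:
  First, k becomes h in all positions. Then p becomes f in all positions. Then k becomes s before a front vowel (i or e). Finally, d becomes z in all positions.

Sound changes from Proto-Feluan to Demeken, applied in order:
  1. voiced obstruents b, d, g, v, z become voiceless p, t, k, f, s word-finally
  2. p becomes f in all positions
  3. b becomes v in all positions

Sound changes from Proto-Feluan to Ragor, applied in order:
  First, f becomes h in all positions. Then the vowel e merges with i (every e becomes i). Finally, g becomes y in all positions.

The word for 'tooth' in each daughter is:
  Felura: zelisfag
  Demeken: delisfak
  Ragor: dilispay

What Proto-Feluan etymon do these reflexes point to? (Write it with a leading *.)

Position 8: Felura has g, Demeken has k, Ragor has y. Felura preserves g here (none of its changes turn any other segment into g), so the proto-segment is *g.
Position 1: Felura has z, Demeken has d, Ragor has d. Demeken preserves d here (none of its changes turn any other segment into d), so the proto-segment is *d.
Verify the candidate proto-form against each daughter:
Felura: start from *delispag.
  rule 1: no change — delispag
  rule 2 (unconditioned shift): delispag → delisfag
  rule 3: no change — delisfag
  rule 4 (unconditioned shift): delisfag → zelisfag
  ⇒ Felura zelisfag
Demeken: *delispag > delispak > delisfak  (by final devoicing, unconditioned shift)
Ragor: *delispag > dilispag > dilispay  (by vowel merger, unconditioned shift)
*delispag is the unique common source.

*delispag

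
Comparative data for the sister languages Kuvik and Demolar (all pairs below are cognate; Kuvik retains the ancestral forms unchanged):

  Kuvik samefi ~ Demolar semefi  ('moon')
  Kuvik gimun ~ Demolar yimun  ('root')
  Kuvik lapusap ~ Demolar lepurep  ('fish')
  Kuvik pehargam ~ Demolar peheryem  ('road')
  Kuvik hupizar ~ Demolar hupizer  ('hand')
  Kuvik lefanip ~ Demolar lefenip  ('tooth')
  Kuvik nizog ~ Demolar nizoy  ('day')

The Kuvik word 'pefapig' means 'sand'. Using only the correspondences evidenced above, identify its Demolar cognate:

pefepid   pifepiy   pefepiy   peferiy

pefepiy

lapusap ~ lepurep — Kuvik a corresponds to Demolar e after a consonant, before a labial obstruent.
nizog ~ nizoy — Kuvik g corresponds to Demolar y word-finally.
Applying these to Kuvik 'pefapig':
  pefapig → pefepig   (a→e after a consonant, before a labial obstruent)
  pefepig → pefepiy   (g→y word-finally)
So the Demolar cognate is 'pefepiy'.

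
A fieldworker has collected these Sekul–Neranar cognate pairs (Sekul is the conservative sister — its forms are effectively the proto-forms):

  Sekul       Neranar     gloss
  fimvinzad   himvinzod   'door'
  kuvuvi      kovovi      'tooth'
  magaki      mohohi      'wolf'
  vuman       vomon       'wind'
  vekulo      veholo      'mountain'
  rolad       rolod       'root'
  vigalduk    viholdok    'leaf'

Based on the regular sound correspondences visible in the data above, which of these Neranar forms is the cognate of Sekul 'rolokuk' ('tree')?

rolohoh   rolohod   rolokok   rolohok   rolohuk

vekulo ~ veholo — Sekul k corresponds to Neranar h between vowels (before a back vowel).
vekulo ~ veholo, vigalduk ~ viholdok — Sekul u corresponds to Neranar o after a consonant, before a consonant other than r, m, n, p, b, f, v.
Applying these to Sekul 'rolokuk':
  rolokuk → rolohuk   (k→h between vowels (before a back vowel))
  rolohuk → rolohok   (u→o after a consonant, before a consonant other than r, m, n, p, b, f, v)
So the Neranar cognate is 'rolohok'.

rolohok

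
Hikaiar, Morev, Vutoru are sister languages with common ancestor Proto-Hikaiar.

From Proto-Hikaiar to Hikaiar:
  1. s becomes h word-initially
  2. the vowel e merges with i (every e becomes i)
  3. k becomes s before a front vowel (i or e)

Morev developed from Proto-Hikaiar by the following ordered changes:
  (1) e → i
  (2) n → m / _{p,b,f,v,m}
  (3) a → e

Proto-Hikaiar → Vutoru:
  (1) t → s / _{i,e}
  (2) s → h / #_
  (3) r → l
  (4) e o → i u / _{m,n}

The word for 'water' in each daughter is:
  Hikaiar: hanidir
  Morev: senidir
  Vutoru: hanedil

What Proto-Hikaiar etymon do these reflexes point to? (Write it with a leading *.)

Position 7: Hikaiar has r, Morev has r, Vutoru has l. Hikaiar preserves r here (none of its changes turn any other segment into r), so the proto-segment is *r.
Position 1: Hikaiar has h, Morev has s, Vutoru has h. Morev preserves s here (none of its changes turn any other segment into s), so the proto-segment is *s.
Position 2: Hikaiar has a, Morev has e, Vutoru has a. Hikaiar preserves a here (none of its changes turn any other segment into a), so the proto-segment is *a.
This points to *sanedir. Verify forward in each daughter:
Hikaiar: *sanedir > hanedir > hanidir  (by debuccalisation, vowel merger)
Morev: *sanedir > sanidir > senidir  (by vowel merger, vowel merger)
Vutoru: start from *sanedir.
  rule 1: no change — sanedir
  rule 2 (debuccalisation): sanedir → hanedir
  rule 3 (unconditioned shift): hanedir → hanedil
  rule 4: no change — hanedil
  ⇒ Vutoru hanedil
*sanedir is the unique common source.

*sanedir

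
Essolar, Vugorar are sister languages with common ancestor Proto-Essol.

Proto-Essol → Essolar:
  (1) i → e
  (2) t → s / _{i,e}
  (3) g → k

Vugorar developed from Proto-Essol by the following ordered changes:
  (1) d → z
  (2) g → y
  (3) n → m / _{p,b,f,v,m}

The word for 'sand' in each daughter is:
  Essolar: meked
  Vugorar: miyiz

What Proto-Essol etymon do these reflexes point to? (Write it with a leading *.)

Position 4: Essolar has e, Vugorar has i. Vugorar preserves i here (none of its changes turn any other segment into i), so the proto-segment is *i.
Position 3: Essolar has k, Vugorar has y. Taking the neighbouring segments as reconstructed: Essolar k could go back to *k or *g; Vugorar y could go back to *g or *y — the one source consistent with every daughter is *g.
This points to *migid. Verify forward in each daughter:
Essolar: *migid > meged > meked  (by vowel merger, unconditioned shift)
Vugorar: *migid
  migid → migiz   [unconditioned shift]
  migiz → miyiz   [unconditioned shift]
  miyiz (rule 3 does not apply)
  giving Vugorar miyiz.
*migid is the unique common source.

*migid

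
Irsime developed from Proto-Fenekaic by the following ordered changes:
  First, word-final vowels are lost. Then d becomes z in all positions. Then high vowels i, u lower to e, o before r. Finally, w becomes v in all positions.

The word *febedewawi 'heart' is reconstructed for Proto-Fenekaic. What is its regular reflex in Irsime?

Irsime: start from *febedewawi.
  rule 1 (apocope): febedewawi → febedewaw
  rule 2 (unconditioned shift): febedewaw → febezewaw
  rule 3: no change — febezewaw
  rule 4 (unconditioned shift): febezewaw → febezevav
  ⇒ Irsime febezevav

febezevav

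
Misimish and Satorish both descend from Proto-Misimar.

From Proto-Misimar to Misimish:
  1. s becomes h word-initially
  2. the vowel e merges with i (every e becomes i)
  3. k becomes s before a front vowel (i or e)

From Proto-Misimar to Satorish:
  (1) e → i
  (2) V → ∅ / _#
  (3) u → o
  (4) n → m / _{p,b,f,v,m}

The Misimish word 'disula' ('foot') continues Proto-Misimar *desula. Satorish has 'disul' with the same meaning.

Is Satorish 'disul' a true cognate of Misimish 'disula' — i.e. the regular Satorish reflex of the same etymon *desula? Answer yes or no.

Derive the expected Satorish reflex of *desula:
Satorish: *desula > disula > disul > disol  (by vowel merger, apocope, vowel merger)
The regular Satorish reflex would be 'disol', but the attested form is 'disul'. The correspondence is irregular, so they are not cognates (the Satorish form has a different source).

no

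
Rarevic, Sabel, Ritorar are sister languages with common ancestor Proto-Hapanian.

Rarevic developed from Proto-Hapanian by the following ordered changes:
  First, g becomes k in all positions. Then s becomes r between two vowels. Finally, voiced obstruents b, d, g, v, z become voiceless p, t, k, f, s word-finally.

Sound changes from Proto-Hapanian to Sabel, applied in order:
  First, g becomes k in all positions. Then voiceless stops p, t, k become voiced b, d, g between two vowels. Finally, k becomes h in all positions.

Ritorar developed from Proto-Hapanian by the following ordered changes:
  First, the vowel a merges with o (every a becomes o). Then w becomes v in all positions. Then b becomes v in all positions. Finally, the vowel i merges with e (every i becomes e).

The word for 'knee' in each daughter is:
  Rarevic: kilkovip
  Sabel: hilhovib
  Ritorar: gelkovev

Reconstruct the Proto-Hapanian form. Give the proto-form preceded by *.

*gilkovib

Position 4: Rarevic has k, Sabel has h, Ritorar has k. Ritorar preserves k here (none of its changes turn any other segment into k), so the proto-segment is *k.
Position 2: Rarevic has i, Sabel has i, Ritorar has e. Rarevic preserves i here (none of its changes turn any other segment into i), so the proto-segment is *i.
Verify the candidate proto-form against each daughter:
Rarevic: *gilkovib
  gilkovib → kilkovib   [unconditioned shift]
  kilkovib (rule 2 does not apply)
  kilkovib → kilkovip   [final devoicing]
  giving Rarevic kilkovip.
Sabel: *gilkovib
  gilkovib → kilkovib   [unconditioned shift]
  kilkovib (rule 2 does not apply)
  kilkovib → hilhovib   [unconditioned shift]
  giving Sabel hilhovib.
Ritorar: start from *gilkovib.
  rule 1: no change — gilkovib
  rule 2: no change — gilkovib
  rule 3 (unconditioned shift): gilkovib → gilkoviv
  rule 4 (vowel merger): gilkoviv → gelkovev
  ⇒ Ritorar gelkovev
*gilkovib is the unique common source.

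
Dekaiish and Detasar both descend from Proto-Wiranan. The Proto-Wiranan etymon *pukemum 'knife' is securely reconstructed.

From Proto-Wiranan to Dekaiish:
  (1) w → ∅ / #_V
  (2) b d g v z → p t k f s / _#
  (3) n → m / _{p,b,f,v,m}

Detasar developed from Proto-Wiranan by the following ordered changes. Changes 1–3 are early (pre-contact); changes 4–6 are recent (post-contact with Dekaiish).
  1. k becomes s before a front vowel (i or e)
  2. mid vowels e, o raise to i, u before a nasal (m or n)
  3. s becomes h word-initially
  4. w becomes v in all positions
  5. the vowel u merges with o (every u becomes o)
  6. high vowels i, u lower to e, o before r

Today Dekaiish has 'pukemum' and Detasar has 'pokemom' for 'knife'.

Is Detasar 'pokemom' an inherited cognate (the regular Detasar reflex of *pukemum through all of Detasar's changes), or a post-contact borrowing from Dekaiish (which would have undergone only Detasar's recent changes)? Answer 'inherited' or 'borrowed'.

borrowed

If inherited, *pukemum would pass through all of Detasar's changes:
Detasar: *pukemum
  pukemum → pusemum   [palatalisation]
  pusemum → pusimum   [pre-nasal raising]
  pusimum (rule 3 does not apply)
  pusimum (rule 4 does not apply)
  pusimum → posimom   [vowel merger]
  posimom (rule 6 does not apply)
  giving Detasar posimom.
If borrowed from Dekaiish 'pukemum' after the early changes, it would undergo only the recent ones:
  rule 4 (unconditioned shift): no change (pukemum)
  rule 5 (vowel merger): pukemum → pokemom
  rule 6 (pre-rhotic lowering): no change (pokemom)
  ⇒ as a loan: pokemom
Detasar 'pokemom' matches the loan outcome 'pokemom', not the inherited 'posimom' — it skipped the early Detasar changes, so it was borrowed from Dekaiish.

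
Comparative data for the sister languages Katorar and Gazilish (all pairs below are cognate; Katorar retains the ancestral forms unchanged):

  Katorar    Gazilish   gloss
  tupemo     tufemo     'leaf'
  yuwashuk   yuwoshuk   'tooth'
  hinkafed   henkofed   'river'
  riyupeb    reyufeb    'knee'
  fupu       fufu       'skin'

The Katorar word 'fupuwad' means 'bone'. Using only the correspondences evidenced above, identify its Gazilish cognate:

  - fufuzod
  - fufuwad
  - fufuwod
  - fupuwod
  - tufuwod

fufuwod

fupu ~ fufu — Katorar p corresponds to Gazilish f between vowels (before a back vowel).
yuwashuk ~ yuwoshuk — Katorar a corresponds to Gazilish o after a consonant, before a consonant other than r, m, n, p, b, f, v.
Applying these to Katorar 'fupuwad':
  fupuwad → fufuwad   (p→f between vowels (before a back vowel))
  fufuwad → fufuwod   (a→o after a consonant, before a consonant other than r, m, n, p, b, f, v)
So the Gazilish cognate is 'fufuwod'.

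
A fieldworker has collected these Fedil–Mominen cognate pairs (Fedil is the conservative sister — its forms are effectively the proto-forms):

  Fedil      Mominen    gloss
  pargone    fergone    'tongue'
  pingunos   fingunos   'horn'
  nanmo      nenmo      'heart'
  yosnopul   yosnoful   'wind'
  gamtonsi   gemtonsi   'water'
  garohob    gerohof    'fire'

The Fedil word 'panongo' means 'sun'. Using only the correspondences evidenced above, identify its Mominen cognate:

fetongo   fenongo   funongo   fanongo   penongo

pargone ~ fergone — Fedil p corresponds to Mominen f word-initially before a back vowel.
nanmo ~ nenmo — Fedil a corresponds to Mominen e after a consonant, before a nasal.
Applying these to Fedil 'panongo':
  panongo → fanongo   (p→f word-initially before a back vowel)
  fanongo → fenongo   (a→e after a consonant, before a nasal)
So the Mominen cognate is 'fenongo'.

fenongo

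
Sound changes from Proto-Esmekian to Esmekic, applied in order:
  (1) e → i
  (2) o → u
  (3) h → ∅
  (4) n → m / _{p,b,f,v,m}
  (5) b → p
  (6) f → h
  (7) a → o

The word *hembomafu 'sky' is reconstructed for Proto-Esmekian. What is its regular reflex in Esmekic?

impumohu

Esmekic: start from *hembomafu.
  rule 1 (vowel merger): hembomafu → himbomafu
  rule 2 (vowel merger): himbomafu → himbumafu
  rule 3 (h-loss): himbumafu → imbumafu
  rule 4: no change — imbumafu
  rule 5 (unconditioned shift): imbumafu → impumafu
  rule 6 (unconditioned shift): impumafu → impumahu
  rule 7 (vowel merger): impumahu → impumohu
  ⇒ Esmekic impumohu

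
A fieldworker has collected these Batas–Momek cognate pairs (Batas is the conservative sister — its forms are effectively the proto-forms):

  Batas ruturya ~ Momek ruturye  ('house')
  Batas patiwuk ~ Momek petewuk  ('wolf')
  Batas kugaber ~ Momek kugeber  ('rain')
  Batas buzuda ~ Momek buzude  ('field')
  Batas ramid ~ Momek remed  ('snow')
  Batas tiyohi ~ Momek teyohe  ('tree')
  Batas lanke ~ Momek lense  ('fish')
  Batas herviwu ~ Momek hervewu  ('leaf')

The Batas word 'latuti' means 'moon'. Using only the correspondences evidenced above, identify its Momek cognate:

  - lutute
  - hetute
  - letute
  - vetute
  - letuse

letute

patiwuk ~ petewuk — Batas a corresponds to Momek e after a consonant, before a consonant other than r, m, n, p, b, f, v.
tiyohi ~ teyohe — Batas i corresponds to Momek e word-finally.
Applying these to Batas 'latuti':
  latuti → letuti   (a→e after a consonant, before a consonant other than r, m, n, p, b, f, v)
  letuti → letute   (i→e word-finally)
So the Momek cognate is 'letute'.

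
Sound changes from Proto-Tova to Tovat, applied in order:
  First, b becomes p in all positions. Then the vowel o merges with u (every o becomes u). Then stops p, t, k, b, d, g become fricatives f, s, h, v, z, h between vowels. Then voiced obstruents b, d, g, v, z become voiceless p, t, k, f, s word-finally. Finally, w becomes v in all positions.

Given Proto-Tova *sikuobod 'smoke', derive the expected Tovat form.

Tovat: *sikuobod
  sikuobod → sikuopod   [unconditioned shift]
  sikuopod → sikuupud   [vowel merger]
  sikuupud → sihuufud   [intervocalic lenition]
  sihuufud → sihuufut   [final devoicing]
  sihuufut (rule 5 does not apply)
  giving Tovat sihuufut.

sihuufut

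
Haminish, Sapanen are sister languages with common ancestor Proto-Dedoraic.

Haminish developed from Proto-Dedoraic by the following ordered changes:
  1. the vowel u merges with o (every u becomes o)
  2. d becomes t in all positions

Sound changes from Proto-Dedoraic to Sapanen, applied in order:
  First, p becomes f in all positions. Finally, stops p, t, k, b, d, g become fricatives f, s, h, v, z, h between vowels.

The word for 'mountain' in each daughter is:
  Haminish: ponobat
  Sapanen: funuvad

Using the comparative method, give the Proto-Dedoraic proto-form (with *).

*punubad

Position 7: Haminish has t, Sapanen has d. Sapanen preserves d here (none of its changes turn any other segment into d), so the proto-segment is *d.
Position 4: Haminish has o, Sapanen has u. Sapanen preserves u here (none of its changes turn any other segment into u), so the proto-segment is *u.
Verify the candidate proto-form against each daughter:
Haminish: *punubad > ponobad > ponobat  (by vowel merger, unconditioned shift)
Sapanen: *punubad > funubad > funuvad  (by unconditioned shift, intervocalic lenition)
Only *punubad yields all of Haminish ponobat, Sapanen funuvad.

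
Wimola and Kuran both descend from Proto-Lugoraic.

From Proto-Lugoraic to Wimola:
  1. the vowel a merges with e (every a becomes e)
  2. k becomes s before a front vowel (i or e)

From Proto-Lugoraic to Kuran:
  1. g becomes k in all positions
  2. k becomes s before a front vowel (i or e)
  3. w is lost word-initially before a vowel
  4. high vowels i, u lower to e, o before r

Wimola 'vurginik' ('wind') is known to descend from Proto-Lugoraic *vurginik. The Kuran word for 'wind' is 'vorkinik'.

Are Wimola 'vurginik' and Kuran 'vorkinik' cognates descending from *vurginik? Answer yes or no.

Derive the expected Kuran reflex of *vurginik:
Kuran: *vurginik > vurkinik > vursinik > vorsinik  (by unconditioned shift, palatalisation, pre-rhotic lowering)
The regular Kuran reflex would be 'vorsinik', but the attested form is 'vorkinik'. The correspondence is irregular, so they are not cognates (the Kuran form has a different source).

no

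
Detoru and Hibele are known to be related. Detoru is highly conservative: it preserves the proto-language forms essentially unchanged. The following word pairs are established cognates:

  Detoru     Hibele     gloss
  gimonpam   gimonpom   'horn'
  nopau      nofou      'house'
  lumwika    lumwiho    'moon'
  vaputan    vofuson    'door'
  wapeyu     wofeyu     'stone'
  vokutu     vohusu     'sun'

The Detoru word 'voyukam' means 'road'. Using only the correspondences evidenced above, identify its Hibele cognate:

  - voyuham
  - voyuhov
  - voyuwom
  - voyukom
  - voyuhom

lumwika ~ lumwiho — Detoru k corresponds to Hibele h between vowels (before a back vowel).
gimonpam ~ gimonpom — Detoru a corresponds to Hibele o after a consonant, before a nasal.
Applying these to Detoru 'voyukam':
  voyukam → voyuham   (k→h between vowels (before a back vowel))
  voyuham → voyuhom   (a→o after a consonant, before a nasal)
So the Hibele cognate is 'voyuhom'.

voyuhom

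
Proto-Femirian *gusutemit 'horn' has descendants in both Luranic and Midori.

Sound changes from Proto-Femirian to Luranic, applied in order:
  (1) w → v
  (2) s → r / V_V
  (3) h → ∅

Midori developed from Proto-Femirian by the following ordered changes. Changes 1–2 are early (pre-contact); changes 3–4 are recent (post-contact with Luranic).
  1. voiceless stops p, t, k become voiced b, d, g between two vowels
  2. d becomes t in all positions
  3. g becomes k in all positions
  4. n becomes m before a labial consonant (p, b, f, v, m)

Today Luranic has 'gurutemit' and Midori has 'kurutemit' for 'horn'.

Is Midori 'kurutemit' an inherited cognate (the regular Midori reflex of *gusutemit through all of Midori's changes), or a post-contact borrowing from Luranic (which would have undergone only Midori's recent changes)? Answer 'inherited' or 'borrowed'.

If inherited, *gusutemit would pass through all of Midori's changes:
Midori: start from *gusutemit.
  rule 1 (intervocalic voicing): gusutemit → gusudemit
  rule 2 (unconditioned shift): gusudemit → gusutemit
  rule 3 (unconditioned shift): gusutemit → kusutemit
  rule 4: no change — kusutemit
  ⇒ Midori kusutemit
If borrowed from Luranic 'gurutemit' after the early changes, it would undergo only the recent ones:
  rule 3 (unconditioned shift): gurutemit → kurutemit
  rule 4 (nasal place assimilation): no change (kurutemit)
  ⇒ as a loan: kurutemit
Midori 'kurutemit' matches the loan outcome 'kurutemit', not the inherited 'kusutemit' — it skipped the early Midori changes, so it was borrowed from Luranic.

borrowed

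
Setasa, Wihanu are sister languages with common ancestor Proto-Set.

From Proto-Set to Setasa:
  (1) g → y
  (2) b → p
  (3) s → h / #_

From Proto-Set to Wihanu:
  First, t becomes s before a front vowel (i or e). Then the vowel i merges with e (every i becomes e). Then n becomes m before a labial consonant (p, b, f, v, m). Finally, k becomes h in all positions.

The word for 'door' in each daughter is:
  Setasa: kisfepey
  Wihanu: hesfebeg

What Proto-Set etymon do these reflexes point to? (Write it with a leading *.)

Position 8: Setasa has y, Wihanu has g. Wihanu preserves g here (none of its changes turn any other segment into g), so the proto-segment is *g.
Position 2: Setasa has i, Wihanu has e. Setasa preserves i here (none of its changes turn any other segment into i), so the proto-segment is *i.
Verify the candidate proto-form against each daughter:
Setasa: *kisfebeg
  kisfebeg → kisfebey   [unconditioned shift]
  kisfebey → kisfepey   [unconditioned shift]
  kisfepey (rule 3 does not apply)
  giving Setasa kisfepey.
Wihanu: *kisfebeg
  kisfebeg (rule 1 does not apply)
  kisfebeg → kesfebeg   [vowel merger]
  kesfebeg (rule 3 does not apply)
  kesfebeg → hesfebeg   [unconditioned shift]
  giving Wihanu hesfebeg.
*kisfebeg is the unique common source.

*kisfebeg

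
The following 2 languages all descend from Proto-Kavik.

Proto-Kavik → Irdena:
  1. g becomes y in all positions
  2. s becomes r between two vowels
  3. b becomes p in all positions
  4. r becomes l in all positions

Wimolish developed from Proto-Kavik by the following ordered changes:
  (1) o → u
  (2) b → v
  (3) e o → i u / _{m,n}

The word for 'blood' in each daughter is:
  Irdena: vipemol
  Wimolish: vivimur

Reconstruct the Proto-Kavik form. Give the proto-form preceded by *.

Position 6: Irdena has o, Wimolish has u. Irdena preserves o here (none of its changes turn any other segment into o), so the proto-segment is *o.
Position 7: Irdena has l, Wimolish has r. Wimolish preserves r here (none of its changes turn any other segment into r), so the proto-segment is *r.
This points to *vibemor. Verify forward in each daughter:
Irdena: *vibemor > vipemor > vipemol  (by unconditioned shift, unconditioned shift)
Wimolish: *vibemor
  vibemor → vibemur   [vowel merger]
  vibemur → vivemur   [unconditioned shift]
  vivemur → vivimur   [pre-nasal raising]
  giving Wimolish vivimur.
No other proto-form is consistent with every reflex, so the reconstruction is *vibemor.

*vibemor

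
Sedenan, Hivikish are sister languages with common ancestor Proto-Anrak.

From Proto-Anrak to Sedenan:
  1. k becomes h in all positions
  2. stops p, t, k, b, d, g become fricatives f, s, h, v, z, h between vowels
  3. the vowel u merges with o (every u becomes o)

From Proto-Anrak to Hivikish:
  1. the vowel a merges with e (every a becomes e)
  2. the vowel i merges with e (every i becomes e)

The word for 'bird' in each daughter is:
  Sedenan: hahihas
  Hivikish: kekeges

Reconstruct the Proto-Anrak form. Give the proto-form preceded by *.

*kakigas

Position 1: Sedenan has h, Hivikish has k. Hivikish preserves k here (none of its changes turn any other segment into k), so the proto-segment is *k.
Position 6: Sedenan has a, Hivikish has e. Sedenan preserves a here (none of its changes turn any other segment into a), so the proto-segment is *a.
Continuing position by position gives *kakigas; check it forward:
Sedenan: *kakigas > hahigas > hahihas  (by unconditioned shift, intervocalic lenition)
Hivikish: *kakigas
  kakigas → kekiges   [vowel merger]
  kekiges → kekeges   [vowel merger]
  giving Hivikish kekeges.
No other proto-form is consistent with every reflex, so the reconstruction is *kakigas.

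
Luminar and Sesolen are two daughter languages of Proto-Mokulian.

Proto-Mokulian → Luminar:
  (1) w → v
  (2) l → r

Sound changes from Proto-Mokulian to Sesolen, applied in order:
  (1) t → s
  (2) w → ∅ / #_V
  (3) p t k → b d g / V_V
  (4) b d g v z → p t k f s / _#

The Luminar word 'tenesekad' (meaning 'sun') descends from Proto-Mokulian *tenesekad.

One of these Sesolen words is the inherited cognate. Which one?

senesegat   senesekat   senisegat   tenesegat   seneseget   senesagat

senesegat

Sesolen: start from *tenesekad.
  rule 1 (unconditioned shift): tenesekad → senesekad
  rule 2: no change — senesekad
  rule 3 (intervocalic voicing): senesekad → senesegad
  rule 4 (final devoicing): senesegad → senesegat
  ⇒ Sesolen senesegat
Among the options, 'senesegat' alone shows every Sesolen change applied in order.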